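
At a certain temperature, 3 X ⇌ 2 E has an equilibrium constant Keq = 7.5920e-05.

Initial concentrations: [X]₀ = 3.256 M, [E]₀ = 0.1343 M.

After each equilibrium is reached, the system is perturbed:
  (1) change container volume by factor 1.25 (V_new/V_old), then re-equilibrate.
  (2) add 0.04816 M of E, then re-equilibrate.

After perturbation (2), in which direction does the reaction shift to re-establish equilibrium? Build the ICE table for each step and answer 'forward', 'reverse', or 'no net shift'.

Q₀ = 5.2252e-04 vs Keq = 7.5920e-05 ⇒ Q>K, reverse
Step 1:
                  X         E
  I           3.256    0.1343
  C          0.1204  -0.08024
  E           3.376   0.05406
  solve Keq expr → x = -0.04012; check Q = 7.5920e-05
Then change container volume by factor 1.25 (V_new/V_old).
Step 2:
                  X         E
  I           2.701   0.04325
  C        0.006634 -0.004423
  E           2.708   0.03882
  solve Keq expr → x = -0.002211; check Q = 7.5920e-05
Then add 0.04816 M of E.
Step 3:
                  X         E
  I           2.708   0.08698
  C         0.06997  -0.04665
  E           2.778   0.04034
  solve Keq expr → x = -0.02332; check Q = 7.5920e-05

Direction: reverse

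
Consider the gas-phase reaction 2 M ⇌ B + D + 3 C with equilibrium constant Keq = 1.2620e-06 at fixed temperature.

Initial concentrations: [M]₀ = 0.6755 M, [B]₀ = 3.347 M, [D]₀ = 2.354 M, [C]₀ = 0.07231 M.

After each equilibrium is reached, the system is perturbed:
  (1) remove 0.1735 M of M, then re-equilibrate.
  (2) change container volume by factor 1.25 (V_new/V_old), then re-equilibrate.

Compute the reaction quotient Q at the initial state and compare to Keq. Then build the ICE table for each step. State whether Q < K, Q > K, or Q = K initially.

Q₀ = 0.006528 vs Keq = 1.2620e-06 ⇒ Q>K, reverse
Step 1:
                  M         B         D         C
  I          0.6755     3.347     2.354   0.07231
  C         0.04528  -0.02264  -0.02264  -0.06792
  E          0.7208     3.324     2.331   0.00439
  solve Keq expr → x = -0.02264; check Q = 1.2620e-06
Then remove 0.1735 M of M.
Step 2:
                  M         B         D         C
  I          0.5473     3.324     2.331   0.00439
  C       4.8924e-04 -2.4462e-04 -2.4462e-04 -7.3386e-04
  E          0.5478     3.324     2.331  0.003656
  solve Keq expr → x = -2.4462e-04; check Q = 1.2620e-06
Then change container volume by factor 1.25 (V_new/V_old).
Step 3:
                  M         B         D         C
  I          0.4382     2.659     1.865  0.002925
  C       -4.8549e-04 2.4274e-04 2.4274e-04 7.2823e-04
  E          0.4377      2.66     1.865  0.003653
  solve Keq expr → x = 2.4274e-04; check Q = 1.2620e-06

Q₀ = 0.006528; Q > K (proceeds reverse)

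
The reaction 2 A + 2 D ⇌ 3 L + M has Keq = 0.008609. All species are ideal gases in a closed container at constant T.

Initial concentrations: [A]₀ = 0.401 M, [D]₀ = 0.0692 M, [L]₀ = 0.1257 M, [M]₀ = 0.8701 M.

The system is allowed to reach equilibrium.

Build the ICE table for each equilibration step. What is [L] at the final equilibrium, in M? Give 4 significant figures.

[L]_eq = 0.03346 M

Q₀ = 2.244 vs Keq = 0.008609 ⇒ Q>K, reverse
Step 1:
                  A         D         L         M
  init        0.401    0.0692    0.1257    0.8701
  Δ         0.06149   0.06149  -0.09224  -0.03075
  eq         0.4625    0.1307   0.03346    0.8394
  solve Keq expr → x = -0.03075; check Q = 0.008609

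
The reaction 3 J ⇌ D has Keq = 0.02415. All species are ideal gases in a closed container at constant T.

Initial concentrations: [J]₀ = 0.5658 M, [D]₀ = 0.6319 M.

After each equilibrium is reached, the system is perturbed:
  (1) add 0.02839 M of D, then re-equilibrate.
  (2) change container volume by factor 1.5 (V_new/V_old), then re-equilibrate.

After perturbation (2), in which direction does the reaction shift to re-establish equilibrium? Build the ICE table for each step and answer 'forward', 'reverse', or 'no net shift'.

Q₀ = 3.489 vs Keq = 0.02415 ⇒ Q>K, reverse
Step 1:
                    J           D
  I            0.5658      0.6319
  C              1.37     -0.4567
  E             1.936      0.1752
  solve Keq expr → x = -0.4567; check Q = 0.02415
Then add 0.02839 M of D.
Step 2:
                    J           D
  I             1.936      0.2036
  C           0.04643    -0.01548
  E             1.982      0.1881
  solve Keq expr → x = -0.01548; check Q = 0.02415
Then change container volume by factor 1.5 (V_new/V_old).
Step 3:
                    J           D
  I             1.322      0.1254
  C            0.1469    -0.04895
  E             1.468     0.07646
  solve Keq expr → x = -0.04895; check Q = 0.02415

Direction: reverse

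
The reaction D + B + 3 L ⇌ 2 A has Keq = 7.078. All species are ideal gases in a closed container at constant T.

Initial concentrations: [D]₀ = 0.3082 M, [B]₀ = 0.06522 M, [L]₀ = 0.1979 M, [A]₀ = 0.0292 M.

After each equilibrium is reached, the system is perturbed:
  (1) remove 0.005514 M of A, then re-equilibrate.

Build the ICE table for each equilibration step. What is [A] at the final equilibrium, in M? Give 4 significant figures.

[A]_eq = 0.02996 M

Q₀ = 5.473 vs Keq = 7.078 ⇒ Q<K, forward
Step 1:
                    D           B           L           A
  Initial      0.3082     0.06522      0.1979      0.0292
  Change    -0.001313   -0.001313    -0.00394    0.002626
  Equil        0.3069     0.06391       0.194     0.03183
  solve Keq expr → x = 0.001313; check Q = 7.078
Then remove 0.005514 M of A.
Step 2:
                    D           B           L           A
  Initial      0.3069     0.06391       0.194     0.02631
  Change    -0.001824   -0.001824   -0.005473    0.003649
  Equil        0.3051     0.06208      0.1885     0.02996
  solve Keq expr → x = 0.001824; check Q = 7.078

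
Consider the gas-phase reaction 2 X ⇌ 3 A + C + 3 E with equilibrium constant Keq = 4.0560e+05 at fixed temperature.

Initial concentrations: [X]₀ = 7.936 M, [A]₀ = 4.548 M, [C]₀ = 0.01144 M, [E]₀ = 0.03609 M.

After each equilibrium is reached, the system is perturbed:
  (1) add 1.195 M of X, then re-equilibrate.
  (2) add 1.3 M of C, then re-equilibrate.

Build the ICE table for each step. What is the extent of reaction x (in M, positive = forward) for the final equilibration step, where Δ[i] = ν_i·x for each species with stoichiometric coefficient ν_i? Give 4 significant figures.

x = -0.1175 M

Q₀ = 8.0324e-07 vs Keq = 4.0560e+05 ⇒ Q<K, forward
Step 1:
                  X         A         C         E
  I           7.936     4.548   0.01144   0.03609
  C          -5.334         8     2.667         8
  E           2.602     12.55     2.678     8.037
  solve Keq expr → x = 2.667; check Q = 4.0560e+05
Then add 1.195 M of X.
Step 2:
                  X         A         C         E
  I           3.797     12.55     2.678     8.037
  C         -0.4646    0.6969    0.2323    0.6969
  E           3.333     13.25     2.911     8.733
  solve Keq expr → x = 0.2323; check Q = 4.0560e+05
Then add 1.3 M of C.
Step 3:
                  X         A         C         E
  I           3.333     13.25     4.211     8.733
  C          0.2351   -0.3526   -0.1175   -0.3526
  E           3.568     12.89     4.093     8.381
  solve Keq expr → x = -0.1175; check Q = 4.0560e+05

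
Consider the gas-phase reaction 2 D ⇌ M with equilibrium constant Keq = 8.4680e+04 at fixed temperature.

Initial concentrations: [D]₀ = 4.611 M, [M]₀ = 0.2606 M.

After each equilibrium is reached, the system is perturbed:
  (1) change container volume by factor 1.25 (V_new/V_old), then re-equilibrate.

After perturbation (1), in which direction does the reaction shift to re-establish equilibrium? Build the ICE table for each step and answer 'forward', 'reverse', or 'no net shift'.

Q₀ = 0.01226 vs Keq = 8.4680e+04 ⇒ Q<K, forward
Step 1:
                   D          M
  Initial      4.611     0.2606
  Change      -4.605      2.303
  Equil     0.005502      2.563
  solve Keq expr → x = 2.303; check Q = 8.4680e+04
Then change container volume by factor 1.25 (V_new/V_old).
Step 2:
                   D          M
  Initial   0.004402      2.051
  Change  5.1922e-04 -2.5961e-04
  Equil     0.004921       2.05
  solve Keq expr → x = -2.5961e-04; check Q = 8.4680e+04

Direction: reverse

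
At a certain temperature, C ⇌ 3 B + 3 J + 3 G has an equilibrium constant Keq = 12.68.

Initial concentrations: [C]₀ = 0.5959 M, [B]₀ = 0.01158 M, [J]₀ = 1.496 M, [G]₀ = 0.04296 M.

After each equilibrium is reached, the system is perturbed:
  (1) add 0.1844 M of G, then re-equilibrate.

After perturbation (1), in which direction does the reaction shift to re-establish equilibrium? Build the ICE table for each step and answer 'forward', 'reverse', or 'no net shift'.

Q₀ = 6.9174e-10 vs Keq = 12.68 ⇒ Q<K, forward
Step 1:
                    C           B           J           G
  I            0.5959     0.01158       1.496     0.04296
  C           -0.2693      0.8078      0.8078      0.8078
  E            0.3266      0.8194       2.304      0.8508
  solve Keq expr → x = 0.2693; check Q = 12.68
Then add 0.1844 M of G.
Step 2:
                    C           B           J           G
  I            0.3266      0.8194       2.304       1.035
  C           0.02152    -0.06457    -0.06457    -0.06457
  E            0.3482      0.7548       2.239      0.9706
  solve Keq expr → x = -0.02152; check Q = 12.68

Direction: reverse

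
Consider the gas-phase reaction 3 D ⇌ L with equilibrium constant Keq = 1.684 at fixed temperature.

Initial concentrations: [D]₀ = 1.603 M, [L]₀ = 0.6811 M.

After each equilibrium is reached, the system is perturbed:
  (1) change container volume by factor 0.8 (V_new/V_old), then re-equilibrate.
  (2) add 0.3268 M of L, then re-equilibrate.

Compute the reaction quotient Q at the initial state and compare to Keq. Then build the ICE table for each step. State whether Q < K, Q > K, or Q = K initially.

Q₀ = 0.1654; Q < K (proceeds forward)

Q₀ = 0.1654 vs Keq = 1.684 ⇒ Q<K, forward
Step 1:
                    D           L
  I             1.603      0.6811
  C           -0.7794      0.2598
  E            0.8236      0.9409
  solve Keq expr → x = 0.2598; check Q = 1.684
Then change container volume by factor 0.8 (V_new/V_old).
Step 2:
                    D           L
  I              1.03       1.176
  C           -0.1314     0.04381
  E            0.8981        1.22
  solve Keq expr → x = 0.04381; check Q = 1.684
Then add 0.3268 M of L.
Step 3:
                    D           L
  I            0.8981       1.547
  C           0.06909    -0.02303
  E            0.9672       1.524
  solve Keq expr → x = -0.02303; check Q = 1.684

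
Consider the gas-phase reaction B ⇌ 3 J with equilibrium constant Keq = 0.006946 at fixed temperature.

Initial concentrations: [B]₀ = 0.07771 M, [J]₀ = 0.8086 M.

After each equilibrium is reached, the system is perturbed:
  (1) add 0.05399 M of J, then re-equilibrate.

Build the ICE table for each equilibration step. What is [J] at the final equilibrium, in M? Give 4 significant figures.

[J]_eq = 0.1307 M

Q₀ = 6.803 vs Keq = 0.006946 ⇒ Q>K, reverse
Step 1:
                  B         J
  init      0.07771    0.8086
  Δ          0.2267   -0.6802
  eq         0.3045    0.1284
  solve Keq expr → x = -0.2267; check Q = 0.006946
Then add 0.05399 M of J.
Step 2:
                  B         J
  init       0.3045    0.1823
  Δ         0.01721  -0.05162
  eq         0.3217    0.1307
  solve Keq expr → x = -0.01721; check Q = 0.006946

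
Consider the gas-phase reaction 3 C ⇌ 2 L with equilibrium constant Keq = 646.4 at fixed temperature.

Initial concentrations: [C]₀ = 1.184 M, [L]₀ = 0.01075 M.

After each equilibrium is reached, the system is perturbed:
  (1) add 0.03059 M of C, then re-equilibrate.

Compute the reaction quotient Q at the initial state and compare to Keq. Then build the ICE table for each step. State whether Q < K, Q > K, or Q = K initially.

Q₀ = 6.9624e-05; Q < K (proceeds forward)

Q₀ = 6.9624e-05 vs Keq = 646.4 ⇒ Q<K, forward
Step 1:
                   C          L
  Initial      1.184    0.01075
  Change       -1.09     0.7264
  Equil      0.09438     0.7372
  solve Keq expr → x = 0.3632; check Q = 646.4
Then add 0.03059 M of C.
Step 2:
                   C          L
  Initial      0.125     0.7372
  Change    -0.02895     0.0193
  Equil      0.09602     0.7565
  solve Keq expr → x = 0.00965; check Q = 646.4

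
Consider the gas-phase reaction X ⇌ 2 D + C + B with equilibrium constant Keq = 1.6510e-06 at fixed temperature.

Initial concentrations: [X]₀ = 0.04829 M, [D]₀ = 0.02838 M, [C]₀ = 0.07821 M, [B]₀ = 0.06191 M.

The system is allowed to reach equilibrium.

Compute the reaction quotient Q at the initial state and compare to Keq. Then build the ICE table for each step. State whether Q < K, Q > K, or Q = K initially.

Q₀ = 8.0759e-05 vs Keq = 1.6510e-06 ⇒ Q>K, reverse
Step 1:
                    X           D           C           B
  I           0.04829     0.02838     0.07821     0.06191
  C           0.01148    -0.02296    -0.01148    -0.01148
  E           0.05977    0.005415     0.06673     0.05043
  solve Keq expr → x = -0.01148; check Q = 1.6510e-06

Q₀ = 8.0759e-05; Q > K (proceeds reverse)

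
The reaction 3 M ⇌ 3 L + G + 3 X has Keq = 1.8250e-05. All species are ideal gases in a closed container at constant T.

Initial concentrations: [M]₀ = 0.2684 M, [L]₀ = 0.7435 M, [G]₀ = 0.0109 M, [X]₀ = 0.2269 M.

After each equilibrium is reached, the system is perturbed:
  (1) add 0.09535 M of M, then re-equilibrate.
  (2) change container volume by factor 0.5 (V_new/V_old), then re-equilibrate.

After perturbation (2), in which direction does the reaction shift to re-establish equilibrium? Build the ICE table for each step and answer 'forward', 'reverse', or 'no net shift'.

Direction: reverse

Q₀ = 0.002707 vs Keq = 1.8250e-05 ⇒ Q>K, reverse
Step 1:
                  M         L         G         X
  I          0.2684    0.7435    0.0109    0.2269
  C         0.03214  -0.03214  -0.01071  -0.03214
  E          0.3005    0.7114 1.8630e-04    0.1948
  solve Keq expr → x = -0.01071; check Q = 1.8250e-05
Then add 0.09535 M of M.
Step 2:
                  M         L         G         X
  I          0.3959    0.7114 1.8630e-04    0.1948
  C       -6.9468e-04 6.9468e-04 2.3156e-04 6.9468e-04
  E          0.3952    0.7121 4.1786e-04    0.1955
  solve Keq expr → x = 2.3156e-04; check Q = 1.8250e-05
Then change container volume by factor 0.5 (V_new/V_old).
Step 3:
                  M         L         G         X
  I          0.7904     1.424 8.3572e-04    0.3909
  C        0.002345 -0.002345 -7.8180e-04 -0.002345
  E          0.7927     1.422 5.3925e-05    0.3886
  solve Keq expr → x = -7.8180e-04; check Q = 1.8250e-05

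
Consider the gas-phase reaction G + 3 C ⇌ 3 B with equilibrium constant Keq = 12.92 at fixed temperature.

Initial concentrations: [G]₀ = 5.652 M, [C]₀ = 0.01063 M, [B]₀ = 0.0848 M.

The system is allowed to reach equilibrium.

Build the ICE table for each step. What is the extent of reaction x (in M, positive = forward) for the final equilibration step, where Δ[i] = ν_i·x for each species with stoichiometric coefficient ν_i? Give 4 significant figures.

Q₀ = 89.82 vs Keq = 12.92 ⇒ Q>K, reverse
Step 1:
                   G          C          B
  init         5.652    0.01063     0.0848
  Δ         0.002597   0.007791  -0.007791
  eq           5.655    0.01842    0.07701
  solve Keq expr → x = -0.002597; check Q = 12.92

x = -0.002597 M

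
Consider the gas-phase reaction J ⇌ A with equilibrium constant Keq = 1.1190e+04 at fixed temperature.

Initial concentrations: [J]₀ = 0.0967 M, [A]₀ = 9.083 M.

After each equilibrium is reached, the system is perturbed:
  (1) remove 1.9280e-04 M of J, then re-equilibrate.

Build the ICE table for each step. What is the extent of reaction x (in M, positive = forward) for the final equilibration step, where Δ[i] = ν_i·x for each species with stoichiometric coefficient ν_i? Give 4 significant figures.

Q₀ = 93.93 vs Keq = 1.1190e+04 ⇒ Q<K, forward
Step 1:
                  J         A
  init       0.0967     9.083
  Δ        -0.09588   0.09588
  eq      8.2028e-04     9.179
  solve Keq expr → x = 0.09588; check Q = 1.1190e+04
Then remove 1.9280e-04 M of J.
Step 2:
                  J         A
  init    6.2748e-04     9.179
  Δ       1.9278e-04 -1.9278e-04
  eq      8.2026e-04     9.179
  solve Keq expr → x = -1.9278e-04; check Q = 1.1190e+04

x = -1.9278e-04 M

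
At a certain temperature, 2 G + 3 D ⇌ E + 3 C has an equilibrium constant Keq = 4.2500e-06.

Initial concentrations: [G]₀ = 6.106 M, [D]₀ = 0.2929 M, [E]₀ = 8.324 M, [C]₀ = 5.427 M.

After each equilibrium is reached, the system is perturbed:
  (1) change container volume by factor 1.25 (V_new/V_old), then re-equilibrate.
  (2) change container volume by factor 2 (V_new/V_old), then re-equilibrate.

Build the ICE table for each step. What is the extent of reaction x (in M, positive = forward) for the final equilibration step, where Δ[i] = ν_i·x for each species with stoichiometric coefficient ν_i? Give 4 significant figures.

Q₀ = 1420 vs Keq = 4.2500e-06 ⇒ Q>K, reverse
Step 1:
                    G           D           E           C
  I             6.106      0.2929       8.324       5.427
  C             3.475       5.212      -1.737      -5.212
  E             9.581       5.505       6.587      0.2146
  solve Keq expr → x = -1.737; check Q = 4.2500e-06
Then change container volume by factor 1.25 (V_new/V_old).
Step 2:
                    G           D           E           C
  I             7.665       4.404       5.269      0.1717
  C          0.007822     0.01173   -0.003911    -0.01173
  E             7.673       4.416       5.265      0.1599
  solve Keq expr → x = -0.003911; check Q = 4.2500e-06
Then change container volume by factor 2 (V_new/V_old).
Step 3:
                    G           D           E           C
  I             3.836       2.208       2.633     0.07997
  C           0.01059     0.01588   -0.005294    -0.01588
  E             3.847       2.224       2.627     0.06409
  solve Keq expr → x = -0.005294; check Q = 4.2500e-06

x = -0.005294 M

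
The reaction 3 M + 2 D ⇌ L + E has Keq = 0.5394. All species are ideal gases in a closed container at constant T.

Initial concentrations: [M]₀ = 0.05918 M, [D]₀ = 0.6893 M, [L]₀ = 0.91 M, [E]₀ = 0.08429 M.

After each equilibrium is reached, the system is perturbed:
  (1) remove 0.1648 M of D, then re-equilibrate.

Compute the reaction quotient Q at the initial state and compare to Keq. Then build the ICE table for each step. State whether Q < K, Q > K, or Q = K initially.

Q₀ = 778.9 vs Keq = 0.5394 ⇒ Q>K, reverse
Step 1:
                    M           D           L           E
  init        0.05918      0.6893        0.91     0.08429
  Δ            0.2225      0.1483    -0.07417    -0.07417
  eq           0.2817      0.8376      0.8358     0.01012
  solve Keq expr → x = -0.07417; check Q = 0.5394
Then remove 0.1648 M of D.
Step 2:
                    M           D           L           E
  init         0.2817      0.6728      0.8358     0.01012
  Δ          0.008506    0.005671   -0.002835   -0.002835
  eq           0.2902      0.6785       0.833    0.007285
  solve Keq expr → x = -0.002835; check Q = 0.5394

Q₀ = 778.9; Q > K (proceeds reverse)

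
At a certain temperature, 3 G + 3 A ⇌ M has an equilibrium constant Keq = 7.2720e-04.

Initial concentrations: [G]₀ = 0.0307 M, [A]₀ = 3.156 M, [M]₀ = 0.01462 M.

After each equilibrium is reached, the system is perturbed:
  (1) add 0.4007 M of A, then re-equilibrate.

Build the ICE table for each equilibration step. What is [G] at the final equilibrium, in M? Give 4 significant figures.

Q₀ = 16.07 vs Keq = 7.2720e-04 ⇒ Q>K, reverse
Step 1:
                    G           A           M
  init         0.0307       3.156     0.01462
  Δ           0.04383     0.04383    -0.01461
  eq          0.07453         3.2  9.8636e-06
  solve Keq expr → x = -0.01461; check Q = 7.2720e-04
Then add 0.4007 M of A.
Step 2:
                    G           A           M
  init        0.07453       3.601  9.8636e-06
  Δ       -1.2545e-05 -1.2545e-05  4.1817e-06
  eq          0.07452       3.601  1.4045e-05
  solve Keq expr → x = 4.1817e-06; check Q = 7.2720e-04

[G]_eq = 0.07452 M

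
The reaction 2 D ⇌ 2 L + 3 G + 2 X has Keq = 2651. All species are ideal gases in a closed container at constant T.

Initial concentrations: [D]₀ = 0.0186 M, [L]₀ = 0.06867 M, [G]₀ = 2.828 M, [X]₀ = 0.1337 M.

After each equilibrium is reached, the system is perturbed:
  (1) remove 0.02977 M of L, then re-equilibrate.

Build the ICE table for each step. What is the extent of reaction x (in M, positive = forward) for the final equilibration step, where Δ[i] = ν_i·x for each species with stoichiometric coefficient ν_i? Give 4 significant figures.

x = 2.0645e-04 M

Q₀ = 5.511 vs Keq = 2651 ⇒ Q<K, forward
Step 1:
                  D         L         G         X
  I          0.0186   0.06867     2.828    0.1337
  C        -0.01738   0.01738   0.02607   0.01738
  E        0.001218   0.08605     2.854    0.1511
  solve Keq expr → x = 0.008691; check Q = 2651
Then remove 0.02977 M of L.
Step 2:
                  D         L         G         X
  I        0.001218   0.05628     2.854    0.1511
  C       -4.1290e-04 4.1290e-04 6.1935e-04 4.1290e-04
  E       8.0460e-04    0.0567     2.855    0.1515
  solve Keq expr → x = 2.0645e-04; check Q = 2651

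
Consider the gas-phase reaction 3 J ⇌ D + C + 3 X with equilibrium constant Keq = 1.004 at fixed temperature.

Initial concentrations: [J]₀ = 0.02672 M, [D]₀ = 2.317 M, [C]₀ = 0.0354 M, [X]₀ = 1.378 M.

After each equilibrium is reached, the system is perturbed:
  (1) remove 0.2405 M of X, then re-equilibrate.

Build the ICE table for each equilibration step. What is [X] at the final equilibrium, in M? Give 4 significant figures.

Q₀ = 1.1250e+04 vs Keq = 1.004 ⇒ Q>K, reverse
Step 1:
                    J           D           C           X
  init        0.02672       2.317      0.0354       1.378
  Δ            0.1047    -0.03492    -0.03492     -0.1047
  eq           0.1315       2.282  4.8429e-04       1.273
  solve Keq expr → x = -0.03492; check Q = 1.004
Then remove 0.2405 M of X.
Step 2:
                    J           D           C           X
  init         0.1315       2.282  4.8429e-04       1.033
  Δ         -0.001187  3.9569e-04  3.9569e-04    0.001187
  eq           0.1303       2.282  8.7998e-04       1.034
  solve Keq expr → x = 3.9569e-04; check Q = 1.004

[X]_eq = 1.034 M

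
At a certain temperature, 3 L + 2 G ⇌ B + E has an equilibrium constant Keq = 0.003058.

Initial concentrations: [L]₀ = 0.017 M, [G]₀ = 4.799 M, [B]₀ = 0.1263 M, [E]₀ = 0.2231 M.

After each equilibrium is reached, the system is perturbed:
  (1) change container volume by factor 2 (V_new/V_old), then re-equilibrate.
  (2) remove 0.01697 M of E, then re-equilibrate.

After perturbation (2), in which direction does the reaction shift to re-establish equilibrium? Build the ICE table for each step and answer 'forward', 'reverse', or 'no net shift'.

Direction: forward

Q₀ = 249 vs Keq = 0.003058 ⇒ Q>K, reverse
Step 1:
                  L         G         B         E
  Initial     0.017     4.799    0.1263    0.2231
  Change      0.311    0.2073   -0.1037   -0.1037
  Equil       0.328     5.006   0.02264    0.1194
  solve Keq expr → x = -0.1037; check Q = 0.003058
Then change container volume by factor 2 (V_new/V_old).
Step 2:
                  L         G         B         E
  Initial     0.164     2.503   0.01132   0.05972
  Change    0.02611   0.01741 -0.008704 -0.008704
  Equil      0.1901     2.521  0.002616   0.05102
  solve Keq expr → x = -0.008704; check Q = 0.003058
Then remove 0.01697 M of E.
Step 3:
                  L         G         B         E
  Initial    0.1901     2.521  0.002616   0.03405
  Change  -0.003021 -0.002014  0.001007  0.001007
  Equil      0.1871     2.519  0.003623   0.03505
  solve Keq expr → x = 0.001007; check Q = 0.003058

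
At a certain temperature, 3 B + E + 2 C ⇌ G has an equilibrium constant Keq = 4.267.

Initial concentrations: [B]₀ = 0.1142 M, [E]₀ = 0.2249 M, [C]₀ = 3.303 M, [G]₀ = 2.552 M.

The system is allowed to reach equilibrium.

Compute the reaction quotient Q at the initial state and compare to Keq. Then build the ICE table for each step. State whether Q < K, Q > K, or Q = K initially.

Q₀ = 698.4 vs Keq = 4.267 ⇒ Q>K, reverse
Step 1:
                   B          E          C          G
  init        0.1142     0.2249      3.303      2.552
  Δ           0.3877     0.1292     0.2584    -0.1292
  eq          0.5019     0.3541      3.561      2.423
  solve Keq expr → x = -0.1292; check Q = 4.267

Q₀ = 698.4; Q > K (proceeds reverse)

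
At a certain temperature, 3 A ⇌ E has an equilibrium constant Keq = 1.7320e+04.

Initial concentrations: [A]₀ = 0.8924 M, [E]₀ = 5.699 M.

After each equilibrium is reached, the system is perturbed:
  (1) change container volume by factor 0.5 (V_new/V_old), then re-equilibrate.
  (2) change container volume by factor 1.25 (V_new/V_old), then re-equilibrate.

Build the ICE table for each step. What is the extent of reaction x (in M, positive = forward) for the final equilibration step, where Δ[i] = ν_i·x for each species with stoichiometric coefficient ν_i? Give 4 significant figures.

Q₀ = 8.019 vs Keq = 1.7320e+04 ⇒ Q<K, forward
Step 1:
                   A          E
  I           0.8924      5.699
  C          -0.8223     0.2741
  E          0.07013      5.973
  solve Keq expr → x = 0.2741; check Q = 1.7320e+04
Then change container volume by factor 0.5 (V_new/V_old).
Step 2:
                   A          E
  I           0.1403      11.95
  C         -0.05186    0.01729
  E           0.0884      11.96
  solve Keq expr → x = 0.01729; check Q = 1.7320e+04
Then change container volume by factor 1.25 (V_new/V_old).
Step 3:
                   A          E
  I          0.07072      9.571
  C          0.01133  -0.003777
  E          0.08205      9.567
  solve Keq expr → x = -0.003777; check Q = 1.7320e+04

x = -0.003777 M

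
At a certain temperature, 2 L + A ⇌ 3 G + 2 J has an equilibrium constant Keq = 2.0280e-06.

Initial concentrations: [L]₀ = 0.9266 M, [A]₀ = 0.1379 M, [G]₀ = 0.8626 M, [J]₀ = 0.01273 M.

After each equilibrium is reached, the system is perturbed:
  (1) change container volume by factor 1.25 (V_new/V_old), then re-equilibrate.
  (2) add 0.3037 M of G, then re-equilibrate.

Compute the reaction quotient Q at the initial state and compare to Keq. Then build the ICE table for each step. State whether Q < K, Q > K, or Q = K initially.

Q₀ = 8.7849e-04; Q > K (proceeds reverse)

Q₀ = 8.7849e-04 vs Keq = 2.0280e-06 ⇒ Q>K, reverse
Step 1:
                   L          A          G          J
  init        0.9266     0.1379     0.8626    0.01273
  Δ          0.01208   0.006038   -0.01811   -0.01208
  eq          0.9387     0.1439     0.8445 6.5351e-04
  solve Keq expr → x = -0.006038; check Q = 2.0280e-06
Then change container volume by factor 1.25 (V_new/V_old).
Step 2:
                   L          A          G          J
  init        0.7509     0.1152     0.6756 5.2281e-04
  Δ       -1.3012e-04 -6.5060e-05 1.9518e-04 1.3012e-04
  eq          0.7508     0.1151     0.6758 6.5293e-04
  solve Keq expr → x = 6.5060e-05; check Q = 2.0280e-06
Then add 0.3037 M of G.
Step 3:
                   L          A          G          J
  init        0.7508     0.1151     0.9795 6.5293e-04
  Δ       2.7814e-04 1.3907e-04 -4.1721e-04 -2.7814e-04
  eq          0.7511     0.1152     0.9791 3.7478e-04
  solve Keq expr → x = -1.3907e-04; check Q = 2.0280e-06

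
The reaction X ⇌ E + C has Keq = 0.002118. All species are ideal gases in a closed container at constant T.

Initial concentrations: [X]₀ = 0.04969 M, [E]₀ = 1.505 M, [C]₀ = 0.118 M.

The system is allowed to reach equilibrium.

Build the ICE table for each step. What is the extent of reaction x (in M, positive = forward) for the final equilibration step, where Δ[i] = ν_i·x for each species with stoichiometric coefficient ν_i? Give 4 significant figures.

x = -0.1177 M

Q₀ = 3.574 vs Keq = 0.002118 ⇒ Q>K, reverse
Step 1:
                   X          E          C
  init       0.04969      1.505      0.118
  Δ           0.1177    -0.1177    -0.1177
  eq          0.1674      1.387 2.5563e-04
  solve Keq expr → x = -0.1177; check Q = 0.002118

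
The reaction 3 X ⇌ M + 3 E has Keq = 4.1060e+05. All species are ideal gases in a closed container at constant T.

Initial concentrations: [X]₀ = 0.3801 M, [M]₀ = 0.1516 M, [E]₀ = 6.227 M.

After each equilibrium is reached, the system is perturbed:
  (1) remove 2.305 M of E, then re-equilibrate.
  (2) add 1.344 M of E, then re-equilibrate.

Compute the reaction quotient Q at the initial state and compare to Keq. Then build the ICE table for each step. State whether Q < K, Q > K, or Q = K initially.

Q₀ = 666.6; Q < K (proceeds forward)

Q₀ = 666.6 vs Keq = 4.1060e+05 ⇒ Q<K, forward
Step 1:
                    X           M           E
  Initial      0.3801      0.1516       6.227
  Change      -0.3239       0.108      0.3239
  Equil       0.05622      0.2596       6.551
  solve Keq expr → x = 0.108; check Q = 4.1060e+05
Then remove 2.305 M of E.
Step 2:
                    X           M           E
  Initial     0.05622      0.2596       4.246
  Change     -0.01932    0.006439     0.01932
  Equil       0.03691       0.266       4.265
  solve Keq expr → x = 0.006439; check Q = 4.1060e+05
Then add 1.344 M of E.
Step 3:
                    X           M           E
  Initial     0.03691       0.266       5.609
  Change       0.0113   -0.003767     -0.0113
  Equil       0.04821      0.2622       5.598
  solve Keq expr → x = -0.003767; check Q = 4.1060e+05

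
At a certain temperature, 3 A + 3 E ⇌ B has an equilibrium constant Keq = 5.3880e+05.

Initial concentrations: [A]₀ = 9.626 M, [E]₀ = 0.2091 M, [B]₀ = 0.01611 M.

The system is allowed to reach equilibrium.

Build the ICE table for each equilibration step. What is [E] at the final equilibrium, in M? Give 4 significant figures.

Q₀ = 0.001976 vs Keq = 5.3880e+05 ⇒ Q<K, forward
Step 1:
                  A         E         B
  Initial     9.626    0.2091   0.01611
  Change    -0.2085   -0.2085   0.06951
  Equil       9.417 5.7515e-04   0.08562
  solve Keq expr → x = 0.06951; check Q = 5.3880e+05

[E]_eq = 5.7515e-04 M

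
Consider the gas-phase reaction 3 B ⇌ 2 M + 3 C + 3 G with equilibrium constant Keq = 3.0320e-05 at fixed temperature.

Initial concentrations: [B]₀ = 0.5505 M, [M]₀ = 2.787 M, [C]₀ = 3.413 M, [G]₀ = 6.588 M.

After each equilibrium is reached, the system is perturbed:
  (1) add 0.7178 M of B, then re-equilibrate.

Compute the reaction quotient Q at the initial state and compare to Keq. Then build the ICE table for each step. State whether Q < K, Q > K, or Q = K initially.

Q₀ = 5.2926e+05; Q > K (proceeds reverse)

Q₀ = 5.2926e+05 vs Keq = 3.0320e-05 ⇒ Q>K, reverse
Step 1:
                    B           M           C           G
  Initial      0.5505       2.787       3.413       6.588
  Change        3.357      -2.238      -3.357      -3.357
  Equil         3.907      0.5492     0.05623       3.231
  solve Keq expr → x = -1.119; check Q = 3.0320e-05
Then add 0.7178 M of B.
Step 2:
                    B           M           C           G
  Initial       4.625      0.5492     0.05623       3.231
  Change    -0.009494     0.00633    0.009494    0.009494
  Equil         4.616      0.5555     0.06572       3.241
  solve Keq expr → x = 0.003165; check Q = 3.0320e-05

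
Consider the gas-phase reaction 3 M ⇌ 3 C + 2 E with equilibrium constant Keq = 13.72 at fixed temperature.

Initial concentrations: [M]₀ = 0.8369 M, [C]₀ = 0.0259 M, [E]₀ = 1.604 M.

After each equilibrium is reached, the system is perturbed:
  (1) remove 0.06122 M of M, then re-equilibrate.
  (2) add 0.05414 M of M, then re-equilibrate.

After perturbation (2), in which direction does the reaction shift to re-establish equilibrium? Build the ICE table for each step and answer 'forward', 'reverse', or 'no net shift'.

Q₀ = 7.6258e-05 vs Keq = 13.72 ⇒ Q<K, forward
Step 1:
                   M          C          E
  I           0.8369     0.0259      1.604
  C          -0.4974     0.4974     0.3316
  E           0.3395     0.5233      1.936
  solve Keq expr → x = 0.1658; check Q = 13.72
Then remove 0.06122 M of M.
Step 2:
                   M          C          E
  I           0.2783     0.5233      1.936
  C          0.03556   -0.03556   -0.02371
  E           0.3138     0.4877      1.912
  solve Keq expr → x = -0.01185; check Q = 13.72
Then add 0.05414 M of M.
Step 3:
                   M          C          E
  I            0.368     0.4877      1.912
  C         -0.03146    0.03146    0.02097
  E           0.3365     0.5192      1.933
  solve Keq expr → x = 0.01049; check Q = 13.72

Direction: forward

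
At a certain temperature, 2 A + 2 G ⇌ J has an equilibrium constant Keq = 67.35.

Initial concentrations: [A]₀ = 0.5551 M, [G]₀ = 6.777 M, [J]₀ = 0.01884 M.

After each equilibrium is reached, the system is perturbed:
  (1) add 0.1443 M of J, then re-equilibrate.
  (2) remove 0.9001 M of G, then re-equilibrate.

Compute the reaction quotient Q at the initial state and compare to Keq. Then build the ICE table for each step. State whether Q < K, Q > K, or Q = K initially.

Q₀ = 0.001331; Q < K (proceeds forward)

Q₀ = 0.001331 vs Keq = 67.35 ⇒ Q<K, forward
Step 1:
                   A          G          J
  I           0.5551      6.777    0.01884
  C          -0.5446    -0.5446     0.2723
  E          0.01055      6.232     0.2911
  solve Keq expr → x = 0.2723; check Q = 67.35
Then add 0.1443 M of J.
Step 2:
                   A          G          J
  I          0.01055      6.232     0.4354
  C          0.00233    0.00233  -0.001165
  E          0.01288      6.235     0.4343
  solve Keq expr → x = -0.001165; check Q = 67.35
Then remove 0.9001 M of G.
Step 3:
                   A          G          J
  I          0.01288      5.335     0.4343
  C         0.002148   0.002148  -0.001074
  E          0.01503      5.337     0.4332
  solve Keq expr → x = -0.001074; check Q = 67.35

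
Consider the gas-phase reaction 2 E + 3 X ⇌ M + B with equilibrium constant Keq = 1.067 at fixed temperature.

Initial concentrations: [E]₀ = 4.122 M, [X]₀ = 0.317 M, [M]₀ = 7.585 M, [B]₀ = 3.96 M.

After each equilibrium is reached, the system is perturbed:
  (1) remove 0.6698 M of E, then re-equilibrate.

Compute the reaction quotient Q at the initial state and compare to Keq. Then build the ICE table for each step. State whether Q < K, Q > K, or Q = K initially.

Q₀ = 55.5 vs Keq = 1.067 ⇒ Q>K, reverse
Step 1:
                  E         X         M         B
  init        4.122     0.317     7.585      3.96
  Δ          0.4964    0.7446   -0.2482   -0.2482
  eq          4.618     1.062     7.337     3.712
  solve Keq expr → x = -0.2482; check Q = 1.067
Then remove 0.6698 M of E.
Step 2:
                  E         X         M         B
  init        3.949     1.062     7.337     3.712
  Δ         0.06585   0.09877  -0.03292  -0.03292
  eq          4.014      1.16     7.304     3.679
  solve Keq expr → x = -0.03292; check Q = 1.067

Q₀ = 55.5; Q > K (proceeds reverse)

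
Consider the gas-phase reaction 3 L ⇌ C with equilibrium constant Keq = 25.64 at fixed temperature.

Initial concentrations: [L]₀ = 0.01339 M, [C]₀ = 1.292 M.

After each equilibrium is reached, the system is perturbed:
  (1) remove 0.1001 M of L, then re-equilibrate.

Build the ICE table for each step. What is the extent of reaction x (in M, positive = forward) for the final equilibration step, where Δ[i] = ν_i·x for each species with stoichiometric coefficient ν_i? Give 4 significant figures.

Q₀ = 5.3817e+05 vs Keq = 25.64 ⇒ Q>K, reverse
Step 1:
                   L          C
  Initial    0.01339      1.292
  Change      0.3447    -0.1149
  Equil       0.3581      1.177
  solve Keq expr → x = -0.1149; check Q = 25.64
Then remove 0.1001 M of L.
Step 2:
                   L          C
  Initial      0.258      1.177
  Change      0.0968   -0.03227
  Equil       0.3548      1.145
  solve Keq expr → x = -0.03227; check Q = 25.64

x = -0.03227 M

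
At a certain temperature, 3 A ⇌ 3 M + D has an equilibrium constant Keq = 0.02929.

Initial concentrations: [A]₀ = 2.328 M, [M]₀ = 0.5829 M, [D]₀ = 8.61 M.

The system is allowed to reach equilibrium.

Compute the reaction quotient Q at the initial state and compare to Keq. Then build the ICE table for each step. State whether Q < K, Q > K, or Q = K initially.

Q₀ = 0.1352 vs Keq = 0.02929 ⇒ Q>K, reverse
Step 1:
                  A         M         D
  I           2.328    0.5829      8.61
  C          0.2015   -0.2015  -0.06716
  E           2.529    0.3814     8.543
  solve Keq expr → x = -0.06716; check Q = 0.02929

Q₀ = 0.1352; Q > K (proceeds reverse)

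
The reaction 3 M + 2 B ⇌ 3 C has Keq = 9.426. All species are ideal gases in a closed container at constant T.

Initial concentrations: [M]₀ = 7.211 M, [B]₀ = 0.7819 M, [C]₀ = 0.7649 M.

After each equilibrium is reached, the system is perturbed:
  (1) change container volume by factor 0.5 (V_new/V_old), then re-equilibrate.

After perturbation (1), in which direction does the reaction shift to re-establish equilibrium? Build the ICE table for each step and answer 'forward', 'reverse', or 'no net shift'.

Q₀ = 0.001952 vs Keq = 9.426 ⇒ Q<K, forward
Step 1:
                   M          B          C
  init         7.211     0.7819     0.7649
  Δ           -1.091    -0.7275      1.091
  eq            6.12    0.05441      1.856
  solve Keq expr → x = 0.3637; check Q = 9.426
Then change container volume by factor 0.5 (V_new/V_old).
Step 2:
                   M          B          C
  init         12.24     0.1088      3.712
  Δ          -0.0782   -0.05214     0.0782
  eq           12.16    0.05668       3.79
  solve Keq expr → x = 0.02607; check Q = 9.426

Direction: forward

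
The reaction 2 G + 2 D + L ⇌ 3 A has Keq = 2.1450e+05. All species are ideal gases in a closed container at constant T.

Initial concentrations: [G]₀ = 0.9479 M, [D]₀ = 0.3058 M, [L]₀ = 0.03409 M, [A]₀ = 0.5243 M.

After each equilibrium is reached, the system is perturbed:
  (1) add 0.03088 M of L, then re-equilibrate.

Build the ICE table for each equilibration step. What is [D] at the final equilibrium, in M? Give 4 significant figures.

Q₀ = 50.32 vs Keq = 2.1450e+05 ⇒ Q<K, forward
Step 1:
                   G          D          L          A
  init        0.9479     0.3058    0.03409     0.5243
  Δ         -0.06813   -0.06813   -0.03406     0.1022
  eq          0.8798     0.2377 2.6219e-05     0.6265
  solve Keq expr → x = 0.03406; check Q = 2.1450e+05
Then add 0.03088 M of L.
Step 2:
                   G          D          L          A
  init        0.8798     0.2377    0.03091     0.6265
  Δ         -0.06165   -0.06165   -0.03082    0.09247
  eq          0.8181      0.176 8.3538e-05      0.719
  solve Keq expr → x = 0.03082; check Q = 2.1450e+05

[D]_eq = 0.176 M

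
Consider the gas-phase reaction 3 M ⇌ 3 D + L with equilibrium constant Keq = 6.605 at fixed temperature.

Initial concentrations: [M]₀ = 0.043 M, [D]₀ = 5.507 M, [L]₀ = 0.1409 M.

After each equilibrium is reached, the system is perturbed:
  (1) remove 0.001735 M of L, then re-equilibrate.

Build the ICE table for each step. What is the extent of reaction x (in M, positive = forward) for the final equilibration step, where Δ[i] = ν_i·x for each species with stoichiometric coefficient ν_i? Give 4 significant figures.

x = 0.001579 M

Q₀ = 2.9597e+05 vs Keq = 6.605 ⇒ Q>K, reverse
Step 1:
                  M         D         L
  Initial     0.043     5.507    0.1409
  Change     0.4089   -0.4089   -0.1363
  Equil      0.4519     5.098    0.0046
  solve Keq expr → x = -0.1363; check Q = 6.605
Then remove 0.001735 M of L.
Step 2:
                  M         D         L
  Initial    0.4519     5.098  0.002865
  Change  -0.004738  0.004738  0.001579
  Equil      0.4472     5.103  0.004445
  solve Keq expr → x = 0.001579; check Q = 6.605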